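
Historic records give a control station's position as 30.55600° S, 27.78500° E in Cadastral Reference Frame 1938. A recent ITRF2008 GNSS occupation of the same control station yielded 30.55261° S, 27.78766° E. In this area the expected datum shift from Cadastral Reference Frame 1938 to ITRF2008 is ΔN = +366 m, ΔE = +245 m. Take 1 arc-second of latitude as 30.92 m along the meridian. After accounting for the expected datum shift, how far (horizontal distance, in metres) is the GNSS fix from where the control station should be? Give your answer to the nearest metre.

Observed coordinate differences: Δφ = +0.00339°, Δλ = +0.00266°.
Converting to metres (1° lat = 111312 m, cos φ = 0.861133): observed ΔN = 377.3 m, observed ΔE = 255.0 m.
Subtracting the expected shift leaves a residual of 377.3 − (366) = 11.3 m north and 255.0 − (245) = 10.0 m east.
Residual distance = √(11.3² + 10.0²) = 15.1 m.

15 m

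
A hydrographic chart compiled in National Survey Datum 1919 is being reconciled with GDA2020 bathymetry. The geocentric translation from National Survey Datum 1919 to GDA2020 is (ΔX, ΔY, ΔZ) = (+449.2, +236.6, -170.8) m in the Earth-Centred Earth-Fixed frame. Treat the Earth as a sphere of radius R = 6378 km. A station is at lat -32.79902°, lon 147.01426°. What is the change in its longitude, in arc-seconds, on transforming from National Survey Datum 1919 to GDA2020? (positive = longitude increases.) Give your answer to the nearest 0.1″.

Δλ = -17.0″

sin φ = -0.541694, cos φ = 0.840576, sin λ = 0.544430, cos λ = -0.838806.
East component: ΔE = −sin λ·ΔX + cos λ·ΔY = −(0.544430)(449.2) + (-0.838806)(236.6) = -443.02 m.
1° of latitude spans πR/180 = 111317 m; at latitude φ, 1° of longitude spans that × cos φ = 93570.5 m, so Δλ = -443.02 / 93570.5 × 3600 = -17.045″.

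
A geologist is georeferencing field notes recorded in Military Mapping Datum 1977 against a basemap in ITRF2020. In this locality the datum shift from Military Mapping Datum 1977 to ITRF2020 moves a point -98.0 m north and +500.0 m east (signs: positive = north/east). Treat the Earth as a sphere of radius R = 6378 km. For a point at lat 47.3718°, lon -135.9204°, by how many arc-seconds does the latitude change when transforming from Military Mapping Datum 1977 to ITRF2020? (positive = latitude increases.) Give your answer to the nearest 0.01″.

Δφ = -3.17″

On a sphere of radius R, 1 rad of latitude = R, so Δφ = ΔN / R = -98.0 / 6378000 = -1.5365e-05 rad = -3.169″.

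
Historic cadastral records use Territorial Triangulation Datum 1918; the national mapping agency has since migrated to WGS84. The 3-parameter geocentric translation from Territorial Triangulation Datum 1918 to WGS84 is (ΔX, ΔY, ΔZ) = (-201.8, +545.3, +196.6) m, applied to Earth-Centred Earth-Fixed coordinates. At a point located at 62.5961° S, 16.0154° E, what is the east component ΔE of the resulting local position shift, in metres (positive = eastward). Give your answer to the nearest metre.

ΔE = 580 m

At φ = -62.5961°, λ = 16.0154°: sin φ = -0.887784, cos φ = 0.460260, sin λ = 0.275896, cos λ = 0.961188.
ΔE = −sin λ·ΔX + cos λ·ΔY = −(0.275896)·(-201.8) + (0.961188)·(545.3) = 579.81 m.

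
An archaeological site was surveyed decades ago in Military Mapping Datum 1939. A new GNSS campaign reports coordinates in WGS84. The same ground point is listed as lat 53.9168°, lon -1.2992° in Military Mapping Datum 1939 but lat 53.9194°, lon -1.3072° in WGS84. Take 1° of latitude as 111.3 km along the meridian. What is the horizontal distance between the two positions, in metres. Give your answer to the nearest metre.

599 m

Δφ = 53.9194° − 53.9168° = +0.0026°; Δλ = -1.3072° − -1.2992° = -0.0080°.
ΔN = Δφ × 111300 = 289.4 m; ΔE = Δλ × 111300 × cos(53.9168°) = -0.0080 × 111300 × 0.588959 = -524.4 m.
Distance = √(ΔE² + ΔN²) = √((-524.4)² + 289.4²) = 599.0 m.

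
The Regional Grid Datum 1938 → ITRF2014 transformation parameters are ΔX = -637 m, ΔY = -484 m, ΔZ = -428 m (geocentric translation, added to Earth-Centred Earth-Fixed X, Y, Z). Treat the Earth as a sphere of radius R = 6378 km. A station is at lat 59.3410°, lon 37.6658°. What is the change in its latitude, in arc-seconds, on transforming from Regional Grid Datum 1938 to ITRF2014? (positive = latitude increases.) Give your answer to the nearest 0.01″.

sin φ = 0.860217, cos φ = 0.509927, sin λ = 0.611055, cos λ = 0.791588.
North component: ΔN = −sin φ cos λ·ΔX − sin φ sin λ·ΔY + cos φ·ΔZ = −(0.860217)(0.791588)(-637) − (0.860217)(0.611055)(-484) + (0.509927)(-428) = 469.92 m.
1° of latitude spans πR/180 = 111317 m, so Δφ = 469.92 / 111317 × 3600 = 15.197″.

Δφ = 15.20″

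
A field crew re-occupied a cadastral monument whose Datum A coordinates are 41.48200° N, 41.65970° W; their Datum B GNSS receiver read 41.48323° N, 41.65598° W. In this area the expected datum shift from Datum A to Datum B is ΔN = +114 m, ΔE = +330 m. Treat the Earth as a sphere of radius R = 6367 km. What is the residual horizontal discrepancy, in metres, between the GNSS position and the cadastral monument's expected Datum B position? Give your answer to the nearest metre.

30 m

Observed coordinate differences: Δφ = +0.00123°, Δλ = +0.00372°.
Converting to metres (1° lat = 111125 m, cos φ = 0.749164): observed ΔN = 136.7 m, observed ΔE = 309.7 m.
Subtracting the expected shift leaves a residual of 136.7 − (114) = 22.7 m north and 309.7 − (330) = -20.3 m east.
Residual distance = √(22.7² + (-20.3)²) = 30.4 m.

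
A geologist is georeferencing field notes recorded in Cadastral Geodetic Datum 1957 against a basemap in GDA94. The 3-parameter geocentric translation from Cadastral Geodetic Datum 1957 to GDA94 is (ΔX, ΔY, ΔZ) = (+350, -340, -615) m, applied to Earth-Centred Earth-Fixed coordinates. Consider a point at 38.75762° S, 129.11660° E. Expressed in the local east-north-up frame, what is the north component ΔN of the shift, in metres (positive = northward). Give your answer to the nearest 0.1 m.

ΔN = -783.0 m

At φ = -38.75762°, λ = 129.11660°: sin φ = -0.626027, cos φ = 0.779801, sin λ = 0.775864, cos λ = -0.630901.
ΔN = −sin φ cos λ·ΔX − sin φ sin λ·ΔY + cos φ·ΔZ = −(-0.626027)(-0.630901)(350) − (-0.626027)(0.775864)(-340) + (0.779801)(-615) = -782.96 m.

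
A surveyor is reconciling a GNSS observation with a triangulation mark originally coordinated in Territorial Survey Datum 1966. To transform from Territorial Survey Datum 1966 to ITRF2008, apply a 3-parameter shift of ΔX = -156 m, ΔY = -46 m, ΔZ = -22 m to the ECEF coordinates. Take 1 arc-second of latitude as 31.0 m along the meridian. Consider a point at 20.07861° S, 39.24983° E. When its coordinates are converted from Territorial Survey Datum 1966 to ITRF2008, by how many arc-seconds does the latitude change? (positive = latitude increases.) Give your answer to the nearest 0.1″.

Δφ = -2.3″

sin φ = -0.343309, cos φ = 0.939222, sin λ = 0.632703, cos λ = 0.774395.
North component: ΔN = −sin φ cos λ·ΔX − sin φ sin λ·ΔY + cos φ·ΔZ = −(-0.343309)(0.774395)(-156) − (-0.343309)(0.632703)(-46) + (0.939222)(-22) = -72.13 m.
1° of latitude spans 3600 × 31.00 = 111600 m, so Δφ = -72.13 / 111600 × 3600 = -2.327″.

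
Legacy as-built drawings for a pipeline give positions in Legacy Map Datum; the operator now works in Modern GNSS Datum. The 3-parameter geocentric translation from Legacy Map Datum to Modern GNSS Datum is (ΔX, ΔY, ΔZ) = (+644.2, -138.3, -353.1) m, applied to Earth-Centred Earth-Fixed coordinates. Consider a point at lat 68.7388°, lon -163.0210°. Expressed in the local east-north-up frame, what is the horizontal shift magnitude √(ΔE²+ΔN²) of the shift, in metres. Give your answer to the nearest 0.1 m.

519.2 m

At φ = 68.7388°, λ = -163.0210°: sin φ = 0.931937, cos φ = 0.362620, sin λ = -0.292021, cos λ = -0.956412.
ΔE = −sin λ·ΔX + cos λ·ΔY = −(-0.292021)·(644.2) + (-0.956412)·(-138.3) = 320.39 m.
ΔN = −sin φ cos λ·ΔX − sin φ sin λ·ΔY + cos φ·ΔZ = −(0.931937)(-0.956412)(644.2) − (0.931937)(-0.292021)(-138.3) + (0.362620)(-353.1) = 408.51 m.
Horizontal magnitude = √(ΔE² + ΔN²) = √(320.39² + 408.51²) = 519.16 m.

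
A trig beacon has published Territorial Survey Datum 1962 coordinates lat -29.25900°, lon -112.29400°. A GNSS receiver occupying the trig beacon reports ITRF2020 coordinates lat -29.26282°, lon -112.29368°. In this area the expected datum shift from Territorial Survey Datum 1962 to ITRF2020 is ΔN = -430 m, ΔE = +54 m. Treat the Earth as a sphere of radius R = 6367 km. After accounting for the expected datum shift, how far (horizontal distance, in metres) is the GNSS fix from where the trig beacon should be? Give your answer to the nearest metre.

Observed coordinate differences: Δφ = -0.00382°, Δλ = +0.00032°.
Converting to metres (1° lat = 111125 m, cos φ = 0.872419): observed ΔN = -424.5 m, observed ΔE = 31.0 m.
Subtracting the expected shift leaves a residual of -424.5 − (-430) = 5.5 m north and 31.0 − (54) = -23.0 m east.
Residual distance = √(5.5² + (-23.0)²) = 23.6 m.

24 m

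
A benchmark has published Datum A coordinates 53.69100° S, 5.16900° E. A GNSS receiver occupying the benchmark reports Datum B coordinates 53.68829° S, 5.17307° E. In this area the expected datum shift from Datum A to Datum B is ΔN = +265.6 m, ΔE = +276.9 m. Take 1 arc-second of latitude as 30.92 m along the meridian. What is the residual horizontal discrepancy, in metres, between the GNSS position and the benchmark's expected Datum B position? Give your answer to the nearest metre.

37 m

Observed coordinate differences: Δφ = +0.00271°, Δλ = +0.00407°.
Converting to metres (1° lat = 111312 m, cos φ = 0.592140): observed ΔN = 301.7 m, observed ΔE = 268.3 m.
Subtracting the expected shift leaves a residual of 301.7 − (265.6) = 36.1 m north and 268.3 − (276.9) = -8.6 m east.
Residual distance = √(36.1² + (-8.6)²) = 37.1 m.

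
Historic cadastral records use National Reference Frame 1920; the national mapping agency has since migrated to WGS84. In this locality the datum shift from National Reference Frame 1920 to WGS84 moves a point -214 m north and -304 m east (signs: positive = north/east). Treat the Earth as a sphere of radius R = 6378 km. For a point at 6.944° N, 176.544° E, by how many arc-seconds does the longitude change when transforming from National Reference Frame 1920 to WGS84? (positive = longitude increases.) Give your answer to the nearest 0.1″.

At latitude 6.944°, cos φ = 0.992665.
One radian of longitude at latitude φ spans R cos φ, so Δλ = ΔE / (R cos φ) = -304.0 / (6378000 × 0.992665) = -4.8016e-05 rad = -9.904″.

Δλ = -9.9″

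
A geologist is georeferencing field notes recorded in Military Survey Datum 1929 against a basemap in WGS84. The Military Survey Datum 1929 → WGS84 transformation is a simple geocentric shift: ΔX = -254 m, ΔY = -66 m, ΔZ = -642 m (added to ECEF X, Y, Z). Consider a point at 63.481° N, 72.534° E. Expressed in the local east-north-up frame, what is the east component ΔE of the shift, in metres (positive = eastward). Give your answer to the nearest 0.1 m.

ΔE = 222.5 m

At φ = 63.481°, λ = 72.534°: sin φ = 0.894786, cos φ = 0.446495, sin λ = 0.953895, cos λ = 0.300140.
ΔE = −sin λ·ΔX + cos λ·ΔY = −(0.953895)·(-254) + (0.300140)·(-66) = 222.48 m.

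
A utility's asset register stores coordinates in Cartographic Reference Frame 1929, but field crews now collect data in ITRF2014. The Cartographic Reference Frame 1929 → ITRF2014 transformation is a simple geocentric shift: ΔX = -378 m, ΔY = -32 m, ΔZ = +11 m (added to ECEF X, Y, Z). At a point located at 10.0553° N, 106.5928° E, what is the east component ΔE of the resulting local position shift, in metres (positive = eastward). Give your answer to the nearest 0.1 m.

At φ = 10.0553°, λ = 106.5928°: sin φ = 0.174599, cos φ = 0.984640, sin λ = 0.958358, cos λ = -0.285568.
ΔE = −sin λ·ΔX + cos λ·ΔY = −(0.958358)·(-378) + (-0.285568)·(-32) = 371.40 m.

ΔE = 371.4 m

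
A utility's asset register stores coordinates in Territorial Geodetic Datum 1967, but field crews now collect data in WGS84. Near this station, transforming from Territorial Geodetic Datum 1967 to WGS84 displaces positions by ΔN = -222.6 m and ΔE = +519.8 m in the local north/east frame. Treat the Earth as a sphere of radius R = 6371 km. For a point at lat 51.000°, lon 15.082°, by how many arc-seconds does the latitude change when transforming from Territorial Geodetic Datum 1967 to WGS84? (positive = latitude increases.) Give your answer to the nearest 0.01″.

Δφ = -7.21″

On a sphere of radius R, 1 rad of latitude = R, so Δφ = ΔN / R = -222.6 / 6371000 = -3.4940e-05 rad = -7.207″.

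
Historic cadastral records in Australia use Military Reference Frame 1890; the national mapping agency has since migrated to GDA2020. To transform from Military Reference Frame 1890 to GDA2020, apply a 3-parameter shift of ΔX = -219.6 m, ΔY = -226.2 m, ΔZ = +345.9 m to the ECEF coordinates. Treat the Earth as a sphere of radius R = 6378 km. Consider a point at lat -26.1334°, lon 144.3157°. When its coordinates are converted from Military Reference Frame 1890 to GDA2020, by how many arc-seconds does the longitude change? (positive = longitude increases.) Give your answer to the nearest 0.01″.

sin φ = -0.440463, cos φ = 0.897771, sin λ = 0.583319, cos λ = -0.812243.
East component: ΔE = −sin λ·ΔX + cos λ·ΔY = −(0.583319)(-219.6) + (-0.812243)(-226.2) = 311.83 m.
1° of latitude spans πR/180 = 111317 m; at latitude φ, 1° of longitude spans that × cos φ = 99937.3 m, so Δλ = 311.83 / 99937.3 × 3600 = 11.233″.

Δλ = 11.23″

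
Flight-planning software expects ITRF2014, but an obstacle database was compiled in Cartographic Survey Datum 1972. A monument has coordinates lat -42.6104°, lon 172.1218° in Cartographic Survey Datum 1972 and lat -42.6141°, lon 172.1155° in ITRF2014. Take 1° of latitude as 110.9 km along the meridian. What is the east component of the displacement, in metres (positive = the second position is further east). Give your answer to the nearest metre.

Δφ = -42.6141° − -42.6104° = -0.0037°; Δλ = 172.1155° − 172.1218° = -0.0063°.
ΔN = Δφ × 110900 = -410.3 m; ΔE = Δλ × 110900 × cos(-42.6104°) = -0.0063 × 110900 × 0.735974 = -514.2 m.

ΔE = -514 m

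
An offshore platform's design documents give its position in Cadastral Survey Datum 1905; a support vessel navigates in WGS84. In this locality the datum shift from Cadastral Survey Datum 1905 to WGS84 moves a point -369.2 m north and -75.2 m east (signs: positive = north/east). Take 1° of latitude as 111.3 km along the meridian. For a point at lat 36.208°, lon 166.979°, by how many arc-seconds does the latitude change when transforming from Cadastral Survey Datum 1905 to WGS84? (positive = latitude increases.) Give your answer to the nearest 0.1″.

Δφ = -11.9″

1° of latitude = 111.3 km, so Δφ = -369.2 / 111300 = -0.0033172° = -11.942″.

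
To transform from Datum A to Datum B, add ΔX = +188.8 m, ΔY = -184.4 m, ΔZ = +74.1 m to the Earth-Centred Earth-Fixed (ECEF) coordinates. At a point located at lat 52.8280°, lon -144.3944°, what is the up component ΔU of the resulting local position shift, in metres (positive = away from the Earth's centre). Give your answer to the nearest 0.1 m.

At φ = 52.8280°, λ = -144.3944°: sin φ = 0.796825, cos φ = 0.604210, sin λ = -0.582202, cos λ = -0.813044.
ΔU = cos φ cos λ·ΔX + cos φ sin λ·ΔY + sin φ·ΔZ = (0.604210)(-0.813044)(188.8) + (0.604210)(-0.582202)(-184.4) + (0.796825)(74.1) = 31.16 m.

ΔU = 31.2 m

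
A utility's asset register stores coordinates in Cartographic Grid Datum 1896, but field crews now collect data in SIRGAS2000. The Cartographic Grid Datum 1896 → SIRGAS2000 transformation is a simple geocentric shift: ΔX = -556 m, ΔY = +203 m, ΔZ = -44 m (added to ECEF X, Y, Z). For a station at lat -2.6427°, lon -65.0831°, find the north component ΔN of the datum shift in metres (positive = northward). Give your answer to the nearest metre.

ΔN = -63 m

The local north axis is (−sin φ cos λ, −sin φ sin λ, cos φ), giving ΔN = -10.800 − 8.489 − 43.953 = -63.24 m.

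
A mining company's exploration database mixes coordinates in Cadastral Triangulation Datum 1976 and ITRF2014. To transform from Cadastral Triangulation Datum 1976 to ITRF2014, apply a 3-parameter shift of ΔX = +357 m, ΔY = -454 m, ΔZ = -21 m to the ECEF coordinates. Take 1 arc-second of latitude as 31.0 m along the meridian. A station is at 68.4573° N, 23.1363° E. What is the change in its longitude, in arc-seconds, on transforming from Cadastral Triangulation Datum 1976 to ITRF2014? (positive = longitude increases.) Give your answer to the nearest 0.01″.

sin φ = 0.930144, cos φ = 0.367195, sin λ = 0.392920, cos λ = 0.919573.
East component: ΔE = −sin λ·ΔX + cos λ·ΔY = −(0.392920)(357) + (0.919573)(-454) = -557.76 m.
1° of latitude spans 3600 × 31.00 = 111600 m; at latitude φ, 1° of longitude spans that × cos φ = 40978.9 m, so Δλ = -557.76 / 40978.9 × 3600 = -48.999″.

Δλ = -49.00″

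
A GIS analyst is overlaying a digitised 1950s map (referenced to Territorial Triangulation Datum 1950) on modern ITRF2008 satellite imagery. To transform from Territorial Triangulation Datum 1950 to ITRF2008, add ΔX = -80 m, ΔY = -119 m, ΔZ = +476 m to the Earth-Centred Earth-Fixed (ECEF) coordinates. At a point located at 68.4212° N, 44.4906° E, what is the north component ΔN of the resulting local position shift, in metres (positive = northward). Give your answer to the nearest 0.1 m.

At φ = 68.4212°, λ = 44.4906°: sin φ = 0.929913, cos φ = 0.367781, sin λ = 0.700792, cos λ = 0.713365.
ΔN = −sin φ cos λ·ΔX − sin φ sin λ·ΔY + cos φ·ΔZ = −(0.929913)(0.713365)(-80) − (0.929913)(0.700792)(-119) + (0.367781)(476) = 305.68 m.

ΔN = 305.7 m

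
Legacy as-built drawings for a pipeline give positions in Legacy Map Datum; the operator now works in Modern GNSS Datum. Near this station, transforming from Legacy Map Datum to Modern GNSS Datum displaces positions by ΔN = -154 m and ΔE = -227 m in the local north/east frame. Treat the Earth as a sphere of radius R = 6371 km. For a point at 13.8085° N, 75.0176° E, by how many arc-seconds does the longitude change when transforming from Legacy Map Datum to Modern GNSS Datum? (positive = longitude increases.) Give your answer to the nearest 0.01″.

At latitude 13.8085°, cos φ = 0.971099.
One radian of longitude at latitude φ spans R cos φ, so Δλ = ΔE / (R cos φ) = -227.0 / (6371000 × 0.971099) = -3.6691e-05 rad = -7.568″.

Δλ = -7.57″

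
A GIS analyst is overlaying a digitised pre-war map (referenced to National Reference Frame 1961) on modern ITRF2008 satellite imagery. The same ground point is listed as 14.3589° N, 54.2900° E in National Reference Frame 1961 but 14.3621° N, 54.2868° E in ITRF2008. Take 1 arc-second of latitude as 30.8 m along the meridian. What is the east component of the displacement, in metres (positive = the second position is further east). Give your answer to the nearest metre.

Δφ = 14.3621° − 14.3589° = +0.0032°; Δλ = 54.2868° − 54.2900° = -0.0032°.
1° of latitude = 3600 × 30.80 = 110880 m.
ΔN = Δφ × 110880 = 354.8 m; ΔE = Δλ × 110880 × cos(14.3589°) = -0.0032 × 110880 × 0.968761 = -343.7 m.

ΔE = -344 m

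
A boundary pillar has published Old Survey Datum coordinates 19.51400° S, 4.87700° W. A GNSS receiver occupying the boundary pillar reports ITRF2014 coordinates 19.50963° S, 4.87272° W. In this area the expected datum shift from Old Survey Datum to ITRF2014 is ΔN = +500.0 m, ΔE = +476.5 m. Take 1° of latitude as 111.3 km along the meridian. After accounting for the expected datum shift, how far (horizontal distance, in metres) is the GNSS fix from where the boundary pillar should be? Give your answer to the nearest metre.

Observed coordinate differences: Δφ = +0.00437°, Δλ = +0.00428°.
Converting to metres (1° lat = 111300 m, cos φ = 0.942560): observed ΔN = 486.4 m, observed ΔE = 449.0 m.
Subtracting the expected shift leaves a residual of 486.4 − (500.0) = -13.6 m north and 449.0 − (476.5) = -27.5 m east.
Residual distance = √((-13.6)² + (-27.5)²) = 30.7 m.

31 m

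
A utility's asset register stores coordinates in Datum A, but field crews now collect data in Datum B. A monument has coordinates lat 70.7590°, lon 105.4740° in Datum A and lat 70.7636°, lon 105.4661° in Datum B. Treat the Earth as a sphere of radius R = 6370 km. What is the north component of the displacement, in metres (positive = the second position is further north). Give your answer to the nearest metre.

ΔN = 511 m

Δφ = 70.7636° − 70.7590° = +0.0046°; Δλ = 105.4661° − 105.4740° = -0.0079°.
1° along a meridian = πR/180 = 111177 m.
ΔN = Δφ × 111177 = 511.4 m; ΔE = Δλ × 111177 × cos(70.7590°) = -0.0079 × 111177 × 0.329542 = -289.4 m.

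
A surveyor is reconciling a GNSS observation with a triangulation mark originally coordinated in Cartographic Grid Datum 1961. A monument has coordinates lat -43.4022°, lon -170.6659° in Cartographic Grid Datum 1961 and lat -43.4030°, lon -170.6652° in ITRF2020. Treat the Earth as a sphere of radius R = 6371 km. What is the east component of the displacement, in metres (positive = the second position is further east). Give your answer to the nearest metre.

ΔE = 57 m

Δφ = -43.4030° − -43.4022° = -0.0008°; Δλ = -170.6652° − -170.6659° = +0.0007°.
1° along a meridian = πR/180 = 111195 m.
ΔN = Δφ × 111195 = -89.0 m; ΔE = Δλ × 111195 × cos(-43.4022°) = +0.0007 × 111195 × 0.726548 = 56.6 m.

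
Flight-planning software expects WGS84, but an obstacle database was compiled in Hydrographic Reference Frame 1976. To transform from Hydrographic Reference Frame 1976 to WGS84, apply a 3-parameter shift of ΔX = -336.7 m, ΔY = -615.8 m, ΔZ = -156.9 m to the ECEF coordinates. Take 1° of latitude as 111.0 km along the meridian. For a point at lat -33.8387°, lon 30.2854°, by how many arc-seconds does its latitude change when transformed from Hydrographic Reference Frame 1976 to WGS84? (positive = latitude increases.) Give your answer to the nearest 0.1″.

sin φ = -0.556857, cos φ = 0.830609, sin λ = 0.504308, cos λ = 0.863524.
North component: ΔN = −sin φ cos λ·ΔX − sin φ sin λ·ΔY + cos φ·ΔZ = −(-0.556857)(0.863524)(-336.7) − (-0.556857)(0.504308)(-615.8) + (0.830609)(-156.9) = -465.16 m.
1° of latitude spans 111000 m, so Δφ = -465.16 / 111000 × 3600 = -15.086″.

Δφ = -15.1″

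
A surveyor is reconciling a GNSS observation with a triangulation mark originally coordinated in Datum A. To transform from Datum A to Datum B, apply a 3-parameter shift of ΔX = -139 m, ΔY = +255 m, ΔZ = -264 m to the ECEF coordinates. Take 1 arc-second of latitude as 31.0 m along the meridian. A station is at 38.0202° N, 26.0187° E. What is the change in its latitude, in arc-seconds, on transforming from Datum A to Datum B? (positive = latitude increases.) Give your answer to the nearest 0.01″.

sin φ = 0.615939, cos φ = 0.787794, sin λ = 0.438664, cos λ = 0.898651.
North component: ΔN = −sin φ cos λ·ΔX − sin φ sin λ·ΔY + cos φ·ΔZ = −(0.615939)(0.898651)(-139) − (0.615939)(0.438664)(255) + (0.787794)(-264) = -199.94 m.
1° of latitude spans 3600 × 31.00 = 111600 m, so Δφ = -199.94 / 111600 × 3600 = -6.450″.

Δφ = -6.45″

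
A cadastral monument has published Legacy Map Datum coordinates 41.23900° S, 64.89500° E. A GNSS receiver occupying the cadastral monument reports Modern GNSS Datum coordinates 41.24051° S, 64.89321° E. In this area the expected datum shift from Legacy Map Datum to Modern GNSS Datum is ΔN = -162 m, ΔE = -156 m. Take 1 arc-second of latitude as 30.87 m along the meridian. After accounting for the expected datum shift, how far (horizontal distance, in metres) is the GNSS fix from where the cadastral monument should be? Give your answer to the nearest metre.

Observed coordinate differences: Δφ = -0.00151°, Δλ = -0.00179°.
Converting to metres (1° lat = 111132 m, cos φ = 0.751966): observed ΔN = -167.8 m, observed ΔE = -149.6 m.
Subtracting the expected shift leaves a residual of -167.8 − (-162) = -5.8 m north and -149.6 − (-156) = 6.4 m east.
Residual distance = √((-5.8)² + 6.4²) = 8.7 m.

9 m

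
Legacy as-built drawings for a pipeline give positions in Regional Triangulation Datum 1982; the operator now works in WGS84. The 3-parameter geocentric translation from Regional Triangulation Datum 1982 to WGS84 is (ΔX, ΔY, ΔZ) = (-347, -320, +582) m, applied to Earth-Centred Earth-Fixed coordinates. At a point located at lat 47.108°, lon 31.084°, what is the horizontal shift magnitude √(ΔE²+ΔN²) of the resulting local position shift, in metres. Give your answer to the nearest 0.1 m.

The local east axis at (φ, λ) is (−sin λ, cos λ, 0), so ΔE = −sin(31.084°)·(-347) + cos(31.084°)·(-320) = -94.90 m.
The local north axis is (−sin φ cos λ, −sin φ sin λ, cos φ), giving ΔN = 217.721 + 121.042 + 396.120 = 734.88 m.
Horizontal magnitude = √(ΔE² + ΔN²) = √((-94.90)² + 734.88²) = 740.99 m.

741.0 m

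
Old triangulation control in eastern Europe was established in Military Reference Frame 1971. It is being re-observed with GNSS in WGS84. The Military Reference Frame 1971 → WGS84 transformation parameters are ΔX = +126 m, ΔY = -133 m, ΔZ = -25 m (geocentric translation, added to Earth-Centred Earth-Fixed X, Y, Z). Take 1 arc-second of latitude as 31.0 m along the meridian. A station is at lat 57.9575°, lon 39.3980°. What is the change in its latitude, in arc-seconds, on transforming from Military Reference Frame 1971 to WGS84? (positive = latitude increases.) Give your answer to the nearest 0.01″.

sin φ = 0.847655, cos φ = 0.530548, sin λ = 0.634704, cos λ = 0.772756.
North component: ΔN = −sin φ cos λ·ΔX − sin φ sin λ·ΔY + cos φ·ΔZ = −(0.847655)(0.772756)(126) − (0.847655)(0.634704)(-133) + (0.530548)(-25) = -24.24 m.
1° of latitude spans 3600 × 31.00 = 111600 m, so Δφ = -24.24 / 111600 × 3600 = -0.782″.

Δφ = -0.78″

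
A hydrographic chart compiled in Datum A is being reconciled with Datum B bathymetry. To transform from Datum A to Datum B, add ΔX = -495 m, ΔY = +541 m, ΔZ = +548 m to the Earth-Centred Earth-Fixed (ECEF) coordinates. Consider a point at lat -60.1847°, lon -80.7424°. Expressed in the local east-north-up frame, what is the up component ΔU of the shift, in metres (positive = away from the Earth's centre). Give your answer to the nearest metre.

ΔU = -781 m

The local up (radial) axis is (cos φ cos λ, cos φ sin λ, sin φ), giving ΔU = -39.594 − 265.485 − 475.463 = -780.54 m.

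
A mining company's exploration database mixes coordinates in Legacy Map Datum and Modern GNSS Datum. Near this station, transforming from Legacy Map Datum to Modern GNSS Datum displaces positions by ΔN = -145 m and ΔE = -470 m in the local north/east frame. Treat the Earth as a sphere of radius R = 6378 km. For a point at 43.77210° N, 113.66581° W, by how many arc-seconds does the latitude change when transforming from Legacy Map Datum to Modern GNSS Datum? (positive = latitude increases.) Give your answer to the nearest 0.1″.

Δφ = -4.7″

On a sphere of radius R, 1 rad of latitude = R, so Δφ = ΔN / R = -145.0 / 6378000 = -2.2734e-05 rad = -4.689″.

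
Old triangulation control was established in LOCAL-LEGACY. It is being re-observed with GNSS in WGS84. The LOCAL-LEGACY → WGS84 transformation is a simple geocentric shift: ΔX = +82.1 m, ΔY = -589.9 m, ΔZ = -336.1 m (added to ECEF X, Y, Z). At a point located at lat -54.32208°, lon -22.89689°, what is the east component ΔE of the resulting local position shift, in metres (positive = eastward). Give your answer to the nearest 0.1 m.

At φ = -54.32208°, λ = -22.89689°: sin φ = -0.812308, cos φ = 0.583228, sin λ = -0.389074, cos λ = 0.921207.
ΔE = −sin λ·ΔX + cos λ·ΔY = −(-0.389074)·(82.1) + (0.921207)·(-589.9) = -511.48 m.

ΔE = -511.5 m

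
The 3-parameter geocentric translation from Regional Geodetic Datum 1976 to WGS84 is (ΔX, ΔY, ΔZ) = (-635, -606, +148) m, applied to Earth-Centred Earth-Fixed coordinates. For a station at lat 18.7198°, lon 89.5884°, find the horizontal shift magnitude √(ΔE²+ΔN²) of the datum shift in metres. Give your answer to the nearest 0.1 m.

The local east axis at (φ, λ) is (−sin λ, cos λ, 0), so ΔE = −sin(89.5884°)·(-635) + cos(89.5884°)·(-606) = 630.63 m.
The local north axis is (−sin φ cos λ, −sin φ sin λ, cos φ), giving ΔN = 1.464 + 194.485 + 140.171 = 336.12 m.
Horizontal magnitude = √(ΔE² + ΔN²) = √(630.63² + 336.12²) = 714.61 m.

714.6 m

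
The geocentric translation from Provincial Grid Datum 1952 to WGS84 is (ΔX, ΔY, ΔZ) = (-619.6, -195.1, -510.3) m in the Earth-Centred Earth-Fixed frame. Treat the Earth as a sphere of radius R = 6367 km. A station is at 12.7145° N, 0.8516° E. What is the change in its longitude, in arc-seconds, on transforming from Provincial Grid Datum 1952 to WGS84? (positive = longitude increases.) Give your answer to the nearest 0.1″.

sin φ = 0.220093, cos φ = 0.975479, sin λ = 0.014863, cos λ = 0.999890.
East component: ΔE = −sin λ·ΔX + cos λ·ΔY = −(0.014863)(-619.6) + (0.999890)(-195.1) = -185.87 m.
1° of latitude spans πR/180 = 111125 m; at latitude φ, 1° of longitude spans that × cos φ = 108400.2 m, so Δλ = -185.87 / 108400.2 × 3600 = -6.173″.

Δλ = -6.2″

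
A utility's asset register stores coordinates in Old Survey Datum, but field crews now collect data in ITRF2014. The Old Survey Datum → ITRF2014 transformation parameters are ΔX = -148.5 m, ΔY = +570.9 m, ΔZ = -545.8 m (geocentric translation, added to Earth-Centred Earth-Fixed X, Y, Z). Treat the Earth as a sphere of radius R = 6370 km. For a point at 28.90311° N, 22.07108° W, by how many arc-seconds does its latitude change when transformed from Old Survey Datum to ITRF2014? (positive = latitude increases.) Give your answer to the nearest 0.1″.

Δφ = -10.0″

sin φ = 0.483330, cos φ = 0.875438, sin λ = -0.375757, cos λ = 0.926718.
North component: ΔN = −sin φ cos λ·ΔX − sin φ sin λ·ΔY + cos φ·ΔZ = −(0.483330)(0.926718)(-148.5) − (0.483330)(-0.375757)(570.9) + (0.875438)(-545.8) = -307.62 m.
1° of latitude spans πR/180 = 111177 m, so Δφ = -307.62 / 111177 × 3600 = -9.961″.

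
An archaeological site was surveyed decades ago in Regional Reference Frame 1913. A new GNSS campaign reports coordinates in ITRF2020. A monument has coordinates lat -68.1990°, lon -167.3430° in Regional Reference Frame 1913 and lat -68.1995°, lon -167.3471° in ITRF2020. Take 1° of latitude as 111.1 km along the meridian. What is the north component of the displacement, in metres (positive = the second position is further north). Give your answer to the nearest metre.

Δφ = -68.1995° − -68.1990° = -0.0005°; Δλ = -167.3471° − -167.3430° = -0.0041°.
ΔN = Δφ × 111100 = -55.6 m; ΔE = Δλ × 111100 × cos(-68.1990°) = -0.0041 × 111100 × 0.371384 = -169.2 m.

ΔN = -56 m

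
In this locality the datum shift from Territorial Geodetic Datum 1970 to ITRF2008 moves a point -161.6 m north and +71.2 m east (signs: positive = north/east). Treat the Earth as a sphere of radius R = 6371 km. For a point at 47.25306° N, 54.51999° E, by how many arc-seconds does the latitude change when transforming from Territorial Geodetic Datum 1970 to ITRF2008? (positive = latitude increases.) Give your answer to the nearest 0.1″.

On a sphere of radius R, 1 rad of latitude = R, so Δφ = ΔN / R = -161.6 / 6371000 = -2.5365e-05 rad = -5.232″.

Δφ = -5.2″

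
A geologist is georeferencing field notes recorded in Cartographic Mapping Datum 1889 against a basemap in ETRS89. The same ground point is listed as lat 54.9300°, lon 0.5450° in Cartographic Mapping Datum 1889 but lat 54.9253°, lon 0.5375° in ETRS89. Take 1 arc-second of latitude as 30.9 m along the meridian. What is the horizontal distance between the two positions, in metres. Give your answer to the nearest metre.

Δφ = 54.9253° − 54.9300° = -0.0047°; Δλ = 0.5375° − 0.5450° = -0.0075°.
1° of latitude = 3600 × 30.90 = 111240 m.
ΔN = Δφ × 111240 = -522.8 m; ΔE = Δλ × 111240 × cos(54.9300°) = -0.0075 × 111240 × 0.574577 = -479.4 m.
Distance = √(ΔE² + ΔN²) = √((-479.4)² + (-522.8)²) = 709.3 m.

709 m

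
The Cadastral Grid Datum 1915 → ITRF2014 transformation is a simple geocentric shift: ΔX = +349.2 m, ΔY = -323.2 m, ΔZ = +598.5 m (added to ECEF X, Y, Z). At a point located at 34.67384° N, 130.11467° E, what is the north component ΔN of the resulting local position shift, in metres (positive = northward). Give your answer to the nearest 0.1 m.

ΔN = 760.8 m

At φ = 34.67384°, λ = 130.11467°: sin φ = 0.568904, cos φ = 0.822404, sin λ = 0.764756, cos λ = -0.644319.
ΔN = −sin φ cos λ·ΔX − sin φ sin λ·ΔY + cos φ·ΔZ = −(0.568904)(-0.644319)(349.2) − (0.568904)(0.764756)(-323.2) + (0.822404)(598.5) = 760.83 m.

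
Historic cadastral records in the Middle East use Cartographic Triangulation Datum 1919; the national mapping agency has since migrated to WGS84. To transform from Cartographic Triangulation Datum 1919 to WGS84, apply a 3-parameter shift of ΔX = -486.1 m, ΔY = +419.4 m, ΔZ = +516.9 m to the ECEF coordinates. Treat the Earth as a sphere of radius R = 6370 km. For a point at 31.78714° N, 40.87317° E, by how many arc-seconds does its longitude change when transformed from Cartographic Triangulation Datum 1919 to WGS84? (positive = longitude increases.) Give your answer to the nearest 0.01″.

sin φ = 0.526765, cos φ = 0.850011, sin λ = 0.654387, cos λ = 0.756160.
East component: ΔE = −sin λ·ΔX + cos λ·ΔY = −(0.654387)(-486.1) + (0.756160)(419.4) = 635.23 m.
1° of latitude spans πR/180 = 111177 m; at latitude φ, 1° of longitude spans that × cos φ = 94502.1 m, so Δλ = 635.23 / 94502.1 × 3600 = 24.199″.

Δλ = 24.20″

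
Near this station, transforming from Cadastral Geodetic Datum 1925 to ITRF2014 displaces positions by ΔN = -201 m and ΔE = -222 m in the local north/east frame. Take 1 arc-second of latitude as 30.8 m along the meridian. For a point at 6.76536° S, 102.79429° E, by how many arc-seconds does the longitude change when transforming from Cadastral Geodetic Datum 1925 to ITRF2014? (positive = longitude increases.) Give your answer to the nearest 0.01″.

Δλ = -7.26″

At latitude -6.76536°, cos φ = 0.993037.
1″ of longitude at this latitude = 30.80 × cos φ = 30.5855 m, so Δλ = -222.0 / 30.5855 = -7.258″.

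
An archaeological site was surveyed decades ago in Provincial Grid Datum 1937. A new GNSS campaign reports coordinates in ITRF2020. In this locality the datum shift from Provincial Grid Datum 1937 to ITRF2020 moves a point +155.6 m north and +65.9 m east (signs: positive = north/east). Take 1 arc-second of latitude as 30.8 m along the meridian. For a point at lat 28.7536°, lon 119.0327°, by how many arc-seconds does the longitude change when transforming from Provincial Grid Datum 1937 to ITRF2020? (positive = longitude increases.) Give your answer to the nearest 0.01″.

Δλ = 2.44″

At latitude 28.7536°, cos φ = 0.876697.
1″ of longitude at this latitude = 30.80 × cos φ = 27.0023 m, so Δλ = 65.9 / 27.0023 = 2.441″.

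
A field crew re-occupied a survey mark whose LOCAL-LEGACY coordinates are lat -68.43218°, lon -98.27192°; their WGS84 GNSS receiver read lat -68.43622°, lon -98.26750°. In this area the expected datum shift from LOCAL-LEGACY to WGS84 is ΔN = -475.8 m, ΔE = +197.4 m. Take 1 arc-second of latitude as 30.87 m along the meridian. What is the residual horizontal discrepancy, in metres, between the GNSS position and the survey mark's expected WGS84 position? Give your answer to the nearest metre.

Observed coordinate differences: Δφ = -0.00404°, Δλ = +0.00442°.
Converting to metres (1° lat = 111132 m, cos φ = 0.367602): observed ΔN = -449.0 m, observed ΔE = 180.6 m.
Subtracting the expected shift leaves a residual of -449.0 − (-475.8) = 26.8 m north and 180.6 − (197.4) = -16.8 m east.
Residual distance = √(26.8² + (-16.8)²) = 31.7 m.

32 m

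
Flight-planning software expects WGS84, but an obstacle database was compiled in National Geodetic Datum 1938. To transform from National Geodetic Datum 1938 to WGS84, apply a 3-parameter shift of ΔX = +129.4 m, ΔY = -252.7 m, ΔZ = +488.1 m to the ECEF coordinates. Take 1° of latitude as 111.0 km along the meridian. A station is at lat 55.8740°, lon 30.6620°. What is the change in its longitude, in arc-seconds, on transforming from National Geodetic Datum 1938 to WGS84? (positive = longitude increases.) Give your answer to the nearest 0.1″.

Δλ = -16.4″

sin φ = 0.827806, cos φ = 0.561015, sin λ = 0.509973, cos λ = 0.860191.
East component: ΔE = −sin λ·ΔX + cos λ·ΔY = −(0.509973)(129.4) + (0.860191)(-252.7) = -283.36 m.
1° of latitude spans 111000 m; at latitude φ, 1° of longitude spans that × cos φ = 62272.6 m, so Δλ = -283.36 / 62272.6 × 3600 = -16.381″.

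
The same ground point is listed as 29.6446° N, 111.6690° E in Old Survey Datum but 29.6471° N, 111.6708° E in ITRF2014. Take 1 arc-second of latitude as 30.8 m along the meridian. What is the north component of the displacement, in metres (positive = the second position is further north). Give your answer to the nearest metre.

ΔN = 277 m

Δφ = 29.6471° − 29.6446° = +0.0025°; Δλ = 111.6708° − 111.6690° = +0.0018°.
1° of latitude = 3600 × 30.80 = 110880 m.
ΔN = Δφ × 110880 = 277.2 m; ΔE = Δλ × 110880 × cos(29.6446°) = +0.0018 × 110880 × 0.869110 = 173.5 m.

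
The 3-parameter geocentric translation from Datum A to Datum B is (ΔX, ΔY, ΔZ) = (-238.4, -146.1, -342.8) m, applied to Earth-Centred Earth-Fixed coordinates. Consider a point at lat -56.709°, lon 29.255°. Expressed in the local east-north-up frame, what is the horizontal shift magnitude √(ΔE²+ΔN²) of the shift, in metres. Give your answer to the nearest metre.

422 m

The local east axis at (φ, λ) is (−sin λ, cos λ, 0), so ΔE = −sin(29.255°)·(-238.4) + cos(29.255°)·(-146.1) = -10.96 m.
The local north axis is (−sin φ cos λ, −sin φ sin λ, cos φ), giving ΔN = -173.860 − 59.682 − 188.160 = -421.70 m.
Horizontal magnitude = √(ΔE² + ΔN²) = √((-10.96)² + (-421.70)²) = 421.84 m.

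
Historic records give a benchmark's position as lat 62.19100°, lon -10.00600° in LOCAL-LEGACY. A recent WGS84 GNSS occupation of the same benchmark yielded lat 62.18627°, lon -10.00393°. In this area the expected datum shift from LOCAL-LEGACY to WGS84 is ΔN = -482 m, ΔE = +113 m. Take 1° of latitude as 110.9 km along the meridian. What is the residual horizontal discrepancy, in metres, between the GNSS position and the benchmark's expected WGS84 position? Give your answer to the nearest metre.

43 m

Observed coordinate differences: Δφ = -0.00473°, Δλ = +0.00207°.
Converting to metres (1° lat = 110900 m, cos φ = 0.466526): observed ΔN = -524.6 m, observed ΔE = 107.1 m.
Subtracting the expected shift leaves a residual of -524.6 − (-482) = -42.6 m north and 107.1 − (113) = -5.9 m east.
Residual distance = √((-42.6)² + (-5.9)²) = 43.0 m.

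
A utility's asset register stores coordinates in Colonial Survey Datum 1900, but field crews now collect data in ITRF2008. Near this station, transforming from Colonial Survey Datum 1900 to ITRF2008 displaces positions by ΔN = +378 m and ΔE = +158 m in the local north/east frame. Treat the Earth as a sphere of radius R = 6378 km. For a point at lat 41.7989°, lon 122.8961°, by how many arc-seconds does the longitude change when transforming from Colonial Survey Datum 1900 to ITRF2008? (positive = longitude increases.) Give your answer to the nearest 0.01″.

Δλ = 6.85″

At latitude 41.7989°, cos φ = 0.745489.
One radian of longitude at latitude φ spans R cos φ, so Δλ = ΔE / (R cos φ) = 158.0 / (6378000 × 0.745489) = 3.3230e-05 rad = 6.854″.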